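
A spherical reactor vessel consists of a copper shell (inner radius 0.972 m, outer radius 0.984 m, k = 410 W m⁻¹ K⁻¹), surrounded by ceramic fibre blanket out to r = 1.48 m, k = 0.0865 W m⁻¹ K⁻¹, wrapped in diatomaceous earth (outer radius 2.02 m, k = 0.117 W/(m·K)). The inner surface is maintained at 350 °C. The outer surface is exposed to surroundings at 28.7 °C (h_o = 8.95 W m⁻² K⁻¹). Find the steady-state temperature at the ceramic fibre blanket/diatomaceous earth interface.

T = 120 °C

Series thermal resistances, inner to outer:
  R_copper = (1/0.972 − 1/0.984)/(4πk) = 0.01255/(4π·410) = 2.435×10^-6 K/W
  R_ceramic fibre blanket = (1/0.984 − 1/1.48)/(4πk) = 0.3406/(4π·0.0865) = 0.3133 K/W
  R_diatomaceous earth = (1/1.48 − 1/2.02)/(4πk) = 0.1806/(4π·0.117) = 0.1229 K/W
  R_conv,out = 1/(4πr²h) = 1/(4π·2.02²·8.95) = 0.002179 K/W
ΣR = 2.435×10^-6 + 0.3133 + 0.1229 + 0.002179 = 0.4384 K/W
Q = ΔT/ΣR = (350 °C − 28.7 °C)/0.4384 = 732.9 W
From the inner boundary to the ceramic fibre blanket/diatomaceous earth interface, ΣR_partial = 0.3133 K/W.
T_interface = T_in − Q·ΣR_partial = 350 °C − (732.9)(0.3133) = 120 °C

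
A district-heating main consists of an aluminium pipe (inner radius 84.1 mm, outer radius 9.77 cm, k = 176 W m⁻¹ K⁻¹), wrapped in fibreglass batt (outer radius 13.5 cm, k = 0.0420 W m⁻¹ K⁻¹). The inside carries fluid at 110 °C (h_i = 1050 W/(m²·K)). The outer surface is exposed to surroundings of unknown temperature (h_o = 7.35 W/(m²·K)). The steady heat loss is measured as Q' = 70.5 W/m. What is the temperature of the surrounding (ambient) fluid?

Sum the resistances:
  R'_conv,in = 1/(2πr h) = 1/(2π·0.0841·1050) = 0.001802 m·K/W
  R'_aluminium = ln(0.0977/0.0841)/(2πk) = 0.1499/(2π·176) = 1.355×10^-4 m·K/W
  R'_fibreglass batt = ln(0.135/0.0977)/(2πk) = 0.3234/(2π·0.0420) = 1.225 m·K/W
  R'_conv,out = 1/(2πr h) = 1/(2π·0.135·7.35) = 0.1604 m·K/W
ΣR = 1.388 m·K/W
ΔT = Q'·ΣR = 70.5 × 1.388 = 97.85 K
Heat flows outward, so T_out = T_in − ΔT = 110 − 97.85 = 12.2 °C

T_out = 12.2 °C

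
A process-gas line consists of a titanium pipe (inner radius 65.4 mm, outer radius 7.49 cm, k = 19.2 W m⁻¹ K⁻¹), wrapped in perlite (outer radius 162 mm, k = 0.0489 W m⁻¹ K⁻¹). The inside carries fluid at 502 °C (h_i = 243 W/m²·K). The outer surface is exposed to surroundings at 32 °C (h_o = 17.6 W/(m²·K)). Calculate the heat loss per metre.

Series thermal resistances, inner to outer:
  R'_conv,in = 1/(2πr h) = 1/(2π·0.0654·243) = 0.01001 m·K/W
  R'_titanium = ln(0.0749/0.0654)/(2πk) = 0.1356/(2π·19.2) = 0.001124 m·K/W
  R'_perlite = ln(0.162/0.0749)/(2πk) = 0.7714/(2π·0.0489) = 2.511 m·K/W
  R'_conv,out = 1/(2πr h) = 1/(2π·0.162·17.6) = 0.05582 m·K/W
ΣR = 0.01001 + 0.001124 + 2.511 + 0.05582 = 2.578 m·K/W
Q' = ΔT/ΣR = (502 °C − 32 °C)/2.578 = 182 W/m

Q' = 182 W/m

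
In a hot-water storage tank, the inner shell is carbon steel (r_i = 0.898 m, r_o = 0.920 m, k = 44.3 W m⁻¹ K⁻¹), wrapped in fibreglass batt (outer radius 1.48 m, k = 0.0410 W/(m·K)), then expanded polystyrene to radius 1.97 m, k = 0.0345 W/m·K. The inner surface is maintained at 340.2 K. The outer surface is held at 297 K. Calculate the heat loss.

Resistance network (inner→outer):
  R_carbon steel = (1/0.898 − 1/0.920)/(4πk) = 0.02663/(4π·44.3) = 4.783×10^-5 K/W
  R_fibreglass batt = (1/0.920 − 1/1.48)/(4πk) = 0.4113/(4π·0.0410) = 0.7983 K/W
  R_expanded polystyrene = (1/1.48 − 1/1.97)/(4πk) = 0.1681/(4π·0.0345) = 0.3876 K/W
ΣR = 4.783×10^-5 + 0.7983 + 0.3876 = 1.186 K/W
Q = ΔT/ΣR = (340.2 K − 297 K)/1.186 = 36.4 W

Q = 36.4 W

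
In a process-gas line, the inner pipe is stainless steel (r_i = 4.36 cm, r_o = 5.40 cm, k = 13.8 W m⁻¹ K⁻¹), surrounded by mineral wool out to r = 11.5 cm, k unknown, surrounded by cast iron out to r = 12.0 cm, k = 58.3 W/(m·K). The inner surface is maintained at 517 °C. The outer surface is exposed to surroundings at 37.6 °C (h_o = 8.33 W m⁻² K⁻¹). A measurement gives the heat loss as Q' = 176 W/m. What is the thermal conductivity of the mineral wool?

ΣR = ΔT/Q' = |517 − 37.6|/176 = 2.724 m·K/W
Known resistances:
  R'_stainless steel = ln(0.0540/0.0436)/(2πk) = 0.2139/(2π·13.8) = 0.002467 m·K/W
  R'_cast iron = ln(0.120/0.115)/(2πk) = 0.04256/(2π·58.3) = 1.162×10^-4 m·K/W
  R'_conv,out = 1/(2πr h) = 1/(2π·0.120·8.33) = 0.1592 m·K/W
R_mineral wool = ΣR − ΣR_known = 2.724 − 0.1618 = 2.562 m·K/W
ln(r₂/r₁)/(2πk) = 2.562 ⇒ k = 0.7559/(2π·2.562) = 0.0470 W/m·K

k = 0.0470 W/m·K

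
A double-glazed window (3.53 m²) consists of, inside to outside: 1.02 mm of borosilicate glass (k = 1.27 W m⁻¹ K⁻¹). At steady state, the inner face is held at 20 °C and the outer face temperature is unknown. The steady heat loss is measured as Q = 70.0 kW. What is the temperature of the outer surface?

Sum the resistances:
  R_borosilicate glass = L/(kA) = 0.00102/(1.27·3.53) = 2.275×10^-4 K/W
ΣR = 2.275×10^-4 K/W
ΔT = Q·ΣR = 70000 × 2.275×10^-4 = 15.93 K
Heat flows outward, so T_out = T_in − ΔT = 20 − 15.93 = 4.07 °C

T_out = 4.07 °C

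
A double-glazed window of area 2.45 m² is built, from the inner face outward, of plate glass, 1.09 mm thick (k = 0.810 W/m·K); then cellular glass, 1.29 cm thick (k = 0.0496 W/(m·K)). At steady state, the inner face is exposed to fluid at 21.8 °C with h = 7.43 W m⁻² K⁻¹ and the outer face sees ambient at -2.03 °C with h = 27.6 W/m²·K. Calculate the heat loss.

Series thermal resistances, inner to outer:
  R_conv,in = 1/(hA) = 1/(7.43·2.45) = 0.05493 K/W
  R_plate glass = L/(kA) = 0.00109/(0.810·2.45) = 5.493×10^-4 K/W
  R_cellular glass = L/(kA) = 0.0129/(0.0496·2.45) = 0.1062 K/W
  R_conv,out = 1/(hA) = 1/(27.6·2.45) = 0.01479 K/W
ΣR = 0.05493 + 5.493×10^-4 + 0.1062 + 0.01479 = 0.1765 K/W
Q = ΔT/ΣR = (21.8 °C − -2.03 °C)/0.1765 = 135 W

Q = 135 W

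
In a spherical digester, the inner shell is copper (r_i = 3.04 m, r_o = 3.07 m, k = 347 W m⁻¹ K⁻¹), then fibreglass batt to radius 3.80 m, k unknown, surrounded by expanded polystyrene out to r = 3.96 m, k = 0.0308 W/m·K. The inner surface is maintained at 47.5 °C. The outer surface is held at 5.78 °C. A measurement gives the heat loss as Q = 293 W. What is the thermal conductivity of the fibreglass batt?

k = 0.0433 W/m·K

ΣR = ΔT/Q = |47.5 − 5.78|/293 = 0.1424 K/W
Known resistances:
  R_copper = (1/3.04 − 1/3.07)/(4πk) = 0.003214/(4π·347) = 7.372×10^-7 K/W
  R_expanded polystyrene = (1/3.80 − 1/3.96)/(4πk) = 0.01063/(4π·0.0308) = 0.02747 K/W
R_fibreglass batt = ΣR − ΣR_known = 0.1424 − 0.02747 = 0.1149 K/W
(1/r₁−1/r₂)/(4πk) = 0.1149 ⇒ k = 0.06258/(4π·0.1149) = 0.0433 W/m·K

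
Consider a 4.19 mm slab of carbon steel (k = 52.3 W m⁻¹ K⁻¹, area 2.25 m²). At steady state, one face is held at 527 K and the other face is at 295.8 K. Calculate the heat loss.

Q = 6.49×10^6 W

Q = kA·ΔT/L = 52.3 × 2.25 × |527 K − 295.8 K| / 0.00419 = 6.49×10^6 W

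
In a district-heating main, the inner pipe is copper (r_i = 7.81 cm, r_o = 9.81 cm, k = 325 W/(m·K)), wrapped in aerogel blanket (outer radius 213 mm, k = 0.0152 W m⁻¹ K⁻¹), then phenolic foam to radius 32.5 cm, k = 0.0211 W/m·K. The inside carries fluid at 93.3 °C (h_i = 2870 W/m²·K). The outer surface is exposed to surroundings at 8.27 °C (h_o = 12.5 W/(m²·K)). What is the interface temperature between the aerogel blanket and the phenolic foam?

Resistance network (inner→outer):
  R'_conv,in = 1/(2πr h) = 1/(2π·0.0781·2870) = 7.100×10^-4 m·K/W
  R'_copper = ln(0.0981/0.0781)/(2πk) = 0.2280/(2π·325) = 1.117×10^-4 m·K/W
  R'_aerogel blanket = ln(0.213/0.0981)/(2πk) = 0.7753/(2π·0.0152) = 8.118 m·K/W
  R'_phenolic foam = ln(0.325/0.213)/(2πk) = 0.4225/(2π·0.0211) = 3.187 m·K/W
  R'_conv,out = 1/(2πr h) = 1/(2π·0.325·12.5) = 0.03918 m·K/W
ΣR = 7.100×10^-4 + 1.117×10^-4 + 8.118 + 3.187 + 0.03918 = 11.35 m·K/W
Q' = ΔT/ΣR = (93.3 °C − 8.27 °C)/11.35 = 7.492 W/m
From the inner boundary to the aerogel blanket/phenolic foam interface, ΣR_partial = 8.119 m·K/W.
T_interface = T_in − Q'·ΣR_partial = 93.3 °C − (7.492)(8.119) = 32.5 °C

T = 32.5 °C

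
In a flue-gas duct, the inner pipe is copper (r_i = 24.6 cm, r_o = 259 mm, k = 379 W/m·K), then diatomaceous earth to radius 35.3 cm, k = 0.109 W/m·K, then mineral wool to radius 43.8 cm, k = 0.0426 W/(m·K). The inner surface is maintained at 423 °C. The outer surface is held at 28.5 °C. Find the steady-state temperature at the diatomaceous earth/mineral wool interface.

Resistance network (inner→outer):
  R'_copper = ln(0.259/0.246)/(2πk) = 0.05150/(2π·379) = 2.163×10^-5 m·K/W
  R'_diatomaceous earth = ln(0.353/0.259)/(2πk) = 0.3096/(2π·0.109) = 0.4521 m·K/W
  R'_mineral wool = ln(0.438/0.353)/(2πk) = 0.2158/(2π·0.0426) = 0.8061 m·K/W
ΣR = 2.163×10^-5 + 0.4521 + 0.8061 = 1.258 m·K/W
Q' = ΔT/ΣR = (423 °C − 28.5 °C)/1.258 = 313.6 W/m
From the inner boundary to the diatomaceous earth/mineral wool interface, ΣR_partial = 0.4521 m·K/W.
T_interface = T_in − Q'·ΣR_partial = 423 °C − (313.6)(0.4521) = 281 °C

T = 281 °C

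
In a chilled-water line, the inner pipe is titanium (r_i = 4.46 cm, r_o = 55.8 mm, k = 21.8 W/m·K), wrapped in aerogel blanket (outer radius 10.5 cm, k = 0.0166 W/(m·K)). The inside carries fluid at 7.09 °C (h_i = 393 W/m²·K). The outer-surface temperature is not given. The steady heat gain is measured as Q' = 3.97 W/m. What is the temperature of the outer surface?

Series resistances:
  R'_conv,in = 1/(2πr h) = 1/(2π·0.0446·393) = 0.009080 m·K/W
  R'_titanium = ln(0.0558/0.0446)/(2πk) = 0.2240/(2π·21.8) = 0.001636 m·K/W
  R'_aerogel blanket = ln(0.105/0.0558)/(2πk) = 0.6322/(2π·0.0166) = 6.061 m·K/W
ΣR = 6.072 m·K/W
ΔT = Q'·ΣR = 3.97 × 6.072 = 24.11 K
Heat flows inward, so T_out = T_in + ΔT = 7.09 + 24.11 = 31.2 °C

T_out = 31.2 °C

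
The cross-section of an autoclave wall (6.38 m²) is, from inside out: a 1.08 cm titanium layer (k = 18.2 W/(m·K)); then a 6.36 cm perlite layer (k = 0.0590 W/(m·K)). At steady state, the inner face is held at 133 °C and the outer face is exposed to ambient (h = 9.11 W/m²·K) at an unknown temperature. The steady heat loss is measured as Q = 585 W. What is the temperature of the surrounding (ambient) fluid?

Series resistances:
  R_titanium = L/(kA) = 0.0108/(18.2·6.38) = 9.301×10^-5 K/W
  R_perlite = L/(kA) = 0.0636/(0.0590·6.38) = 0.1690 K/W
  R_conv,out = 1/(hA) = 1/(9.11·6.38) = 0.01721 K/W
ΣR = 0.1863 K/W
ΔT = Q·ΣR = 585 × 0.1863 = 109.0 K
Heat flows outward, so T_out = T_in − ΔT = 133 − 109.0 = 24.0 °C

T_out = 24.0 °C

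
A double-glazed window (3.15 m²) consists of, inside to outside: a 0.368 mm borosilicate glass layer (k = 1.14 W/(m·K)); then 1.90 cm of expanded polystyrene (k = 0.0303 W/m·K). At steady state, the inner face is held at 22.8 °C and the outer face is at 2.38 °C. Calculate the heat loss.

Resistance network (inner→outer):
  R_borosilicate glass = L/(kA) = 3.68×10^-4/(1.14·3.15) = 1.025×10^-4 K/W
  R_expanded polystyrene = L/(kA) = 0.0190/(0.0303·3.15) = 0.1991 K/W
ΣR = 1.025×10^-4 + 0.1991 = 0.1992 K/W
Q = ΔT/ΣR = (22.8 °C − 2.38 °C)/0.1992 = 103 W

Q = 103 W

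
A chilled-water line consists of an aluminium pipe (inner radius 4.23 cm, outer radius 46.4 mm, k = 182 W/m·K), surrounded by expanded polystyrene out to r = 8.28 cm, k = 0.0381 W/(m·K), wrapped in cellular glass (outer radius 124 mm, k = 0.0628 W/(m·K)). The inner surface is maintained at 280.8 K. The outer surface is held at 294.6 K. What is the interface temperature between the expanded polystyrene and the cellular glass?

Series thermal resistances, inner to outer:
  R'_aluminium = ln(0.0464/0.0423)/(2πk) = 0.09251/(2π·182) = 8.090×10^-5 m·K/W
  R'_expanded polystyrene = ln(0.0828/0.0464)/(2πk) = 0.5791/(2π·0.0381) = 2.419 m·K/W
  R'_cellular glass = ln(0.124/0.0828)/(2πk) = 0.4039/(2π·0.0628) = 1.023 m·K/W
ΣR = 8.090×10^-5 + 2.419 + 1.023 = 3.442 m·K/W
Q' = ΔT/ΣR = (280.8 K − 294.6 K)/3.442 = -4.009 W/m
From the inner boundary to the expanded polystyrene/cellular glass interface, ΣR_partial = 2.419 m·K/W.
T_interface = T_in − Q'·ΣR_partial = 280.8 K − (-4.009)(2.419) = 290.5 K

T = 290.5 K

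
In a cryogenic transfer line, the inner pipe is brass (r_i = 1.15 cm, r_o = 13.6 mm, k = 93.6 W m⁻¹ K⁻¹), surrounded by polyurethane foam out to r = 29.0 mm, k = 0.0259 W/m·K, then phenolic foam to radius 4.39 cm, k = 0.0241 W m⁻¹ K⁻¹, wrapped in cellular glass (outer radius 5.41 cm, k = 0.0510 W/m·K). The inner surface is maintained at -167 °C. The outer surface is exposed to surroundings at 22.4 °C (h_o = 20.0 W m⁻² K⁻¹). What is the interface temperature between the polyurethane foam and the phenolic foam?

T = -59.4 °C

Resistance network (inner→outer):
  R'_brass = ln(0.0136/0.0115)/(2πk) = 0.1677/(2π·93.6) = 2.852×10^-4 m·K/W
  R'_polyurethane foam = ln(0.0290/0.0136)/(2πk) = 0.7572/(2π·0.0259) = 4.653 m·K/W
  R'_phenolic foam = ln(0.0439/0.0290)/(2πk) = 0.4146/(2π·0.0241) = 2.738 m·K/W
  R'_cellular glass = ln(0.0541/0.0439)/(2πk) = 0.2089/(2π·0.0510) = 0.6520 m·K/W
  R'_conv,out = 1/(2πr h) = 1/(2π·0.0541·20.0) = 0.1471 m·K/W
ΣR = 2.852×10^-4 + 4.653 + 2.738 + 0.6520 + 0.1471 = 8.190 m·K/W
Q' = ΔT/ΣR = (-167 °C − 22.4 °C)/8.190 = -23.13 W/m
From the inner boundary to the polyurethane foam/phenolic foam interface, ΣR_partial = 4.653 m·K/W.
T_interface = T_in − Q'·ΣR_partial = -167 °C − (-23.13)(4.653) = -59.4 °C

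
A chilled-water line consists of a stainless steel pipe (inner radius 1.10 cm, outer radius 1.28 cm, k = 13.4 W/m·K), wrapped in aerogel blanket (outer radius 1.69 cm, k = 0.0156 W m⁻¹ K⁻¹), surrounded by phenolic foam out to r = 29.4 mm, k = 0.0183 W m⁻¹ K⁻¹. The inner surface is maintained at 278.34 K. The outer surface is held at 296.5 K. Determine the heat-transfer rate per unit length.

Treat each layer as a resistance in series:
  R'_stainless steel = ln(0.0128/0.0110)/(2πk) = 0.1515/(2π·13.4) = 0.001800 m·K/W
  R'_aerogel blanket = ln(0.0169/0.0128)/(2πk) = 0.2779/(2π·0.0156) = 2.835 m·K/W
  R'_phenolic foam = ln(0.0294/0.0169)/(2πk) = 0.5537/(2π·0.0183) = 4.815 m·K/W
ΣR = 0.001800 + 2.835 + 4.815 = 7.652 m·K/W
Q' = ΔT/ΣR = (278.34 K − 296.5 K)/7.652 = -2.37 W/m
(Negative Q' ⇒ heat flows inward; heat gain = 2.37 W/m.)

Q' = 2.37 W/m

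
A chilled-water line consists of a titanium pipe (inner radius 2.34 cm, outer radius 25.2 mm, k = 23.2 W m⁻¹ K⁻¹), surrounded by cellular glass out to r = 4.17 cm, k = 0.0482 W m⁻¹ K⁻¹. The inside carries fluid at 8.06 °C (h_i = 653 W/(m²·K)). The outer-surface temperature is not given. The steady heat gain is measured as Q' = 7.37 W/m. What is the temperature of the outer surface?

Series resistances:
  R'_conv,in = 1/(2πr h) = 1/(2π·0.0234·653) = 0.01042 m·K/W
  R'_titanium = ln(0.0252/0.0234)/(2πk) = 0.07411/(2π·23.2) = 5.084×10^-4 m·K/W
  R'_cellular glass = ln(0.0417/0.0252)/(2πk) = 0.5037/(2π·0.0482) = 1.663 m·K/W
ΣR = 1.674 m·K/W
ΔT = Q'·ΣR = 7.37 × 1.674 = 12.34 K
Heat flows inward, so T_out = T_in + ΔT = 8.06 + 12.34 = 20.4 °C

T_out = 20.4 °C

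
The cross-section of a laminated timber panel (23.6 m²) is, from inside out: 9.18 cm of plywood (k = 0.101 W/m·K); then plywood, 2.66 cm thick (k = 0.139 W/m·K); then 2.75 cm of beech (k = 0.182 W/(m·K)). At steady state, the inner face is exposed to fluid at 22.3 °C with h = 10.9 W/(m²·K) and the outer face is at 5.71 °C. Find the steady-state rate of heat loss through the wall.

Treat each layer as a resistance in series:
  R_conv,in = 1/(hA) = 1/(10.9·23.6) = 0.003887 K/W
  R_plywood = L/(kA) = 0.0918/(0.101·23.6) = 0.03851 K/W
  R_plywood = L/(kA) = 0.0266/(0.139·23.6) = 0.008109 K/W
  R_beech = L/(kA) = 0.0275/(0.182·23.6) = 0.006402 K/W
ΣR = 0.003887 + 0.03851 + 0.008109 + 0.006402 = 0.05691 K/W
Q = ΔT/ΣR = (22.3 °C − 5.71 °C)/0.05691 = 292 W

Q = 292 W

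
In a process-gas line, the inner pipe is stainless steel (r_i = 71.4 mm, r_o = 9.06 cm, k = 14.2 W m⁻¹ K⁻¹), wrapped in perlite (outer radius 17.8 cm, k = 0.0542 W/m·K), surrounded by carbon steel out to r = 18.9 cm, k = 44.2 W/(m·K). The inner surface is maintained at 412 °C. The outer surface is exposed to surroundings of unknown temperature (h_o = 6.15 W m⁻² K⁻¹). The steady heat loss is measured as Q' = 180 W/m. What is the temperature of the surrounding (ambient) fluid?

Sum the resistances:
  R'_stainless steel = ln(0.0906/0.0714)/(2πk) = 0.2382/(2π·14.2) = 0.002669 m·K/W
  R'_perlite = ln(0.178/0.0906)/(2πk) = 0.6753/(2π·0.0542) = 1.983 m·K/W
  R'_carbon steel = ln(0.189/0.178)/(2πk) = 0.05996/(2π·44.2) = 2.159×10^-4 m·K/W
  R'_conv,out = 1/(2πr h) = 1/(2π·0.189·6.15) = 0.1369 m·K/W
ΣR = 2.123 m·K/W
ΔT = Q'·ΣR = 180 × 2.123 = 382.1 K
Heat flows outward, so T_out = T_in − ΔT = 412 − 382.1 = 29.9 °C

T_out = 29.9 °C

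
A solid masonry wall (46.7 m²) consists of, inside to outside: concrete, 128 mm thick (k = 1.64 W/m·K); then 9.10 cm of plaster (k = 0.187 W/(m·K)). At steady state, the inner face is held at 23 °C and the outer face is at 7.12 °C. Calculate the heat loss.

Q = 1310 W

Series thermal resistances, inner to outer:
  R_concrete = L/(kA) = 0.128/(1.64·46.7) = 0.001671 K/W
  R_plaster = L/(kA) = 0.0910/(0.187·46.7) = 0.01042 K/W
ΣR = 0.001671 + 0.01042 = 0.01209 K/W
Q = ΔT/ΣR = (23 °C − 7.12 °C)/0.01209 = 1310 W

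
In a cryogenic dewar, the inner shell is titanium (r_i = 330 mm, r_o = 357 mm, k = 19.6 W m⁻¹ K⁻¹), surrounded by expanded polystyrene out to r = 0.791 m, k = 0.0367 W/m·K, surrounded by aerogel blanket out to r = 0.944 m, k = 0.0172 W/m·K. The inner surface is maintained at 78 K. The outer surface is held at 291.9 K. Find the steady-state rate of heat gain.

Q = 50.0 W

Treat each layer as a resistance in series:
  R_titanium = (1/0.330 − 1/0.357)/(4πk) = 0.2292/(4π·19.6) = 9.305×10^-4 K/W
  R_expanded polystyrene = (1/0.357 − 1/0.791)/(4πk) = 1.537/(4π·0.0367) = 3.332 K/W
  R_aerogel blanket = (1/0.791 − 1/0.944)/(4πk) = 0.2049/(4π·0.0172) = 0.9480 K/W
ΣR = 9.305×10^-4 + 3.332 + 0.9480 = 4.281 K/W
Q = ΔT/ΣR = (78 K − 291.9 K)/4.281 = -50.0 W
(Negative Q ⇒ heat flows inward; heat gain = 50.0 W.)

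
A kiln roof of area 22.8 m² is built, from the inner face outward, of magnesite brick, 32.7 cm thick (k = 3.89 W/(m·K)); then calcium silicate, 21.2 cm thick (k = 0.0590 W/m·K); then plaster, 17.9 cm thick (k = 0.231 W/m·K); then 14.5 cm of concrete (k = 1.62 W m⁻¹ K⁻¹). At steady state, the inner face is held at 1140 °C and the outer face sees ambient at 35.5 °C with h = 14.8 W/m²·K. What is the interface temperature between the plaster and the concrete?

Treat each layer as a resistance in series:
  R_magnesite brick = L/(kA) = 0.327/(3.89·22.8) = 0.003687 K/W
  R_calcium silicate = L/(kA) = 0.212/(0.0590·22.8) = 0.1576 K/W
  R_plaster = L/(kA) = 0.179/(0.231·22.8) = 0.03399 K/W
  R_concrete = L/(kA) = 0.145/(1.62·22.8) = 0.003926 K/W
  R_conv,out = 1/(hA) = 1/(14.8·22.8) = 0.002963 K/W
ΣR = 0.003687 + 0.1576 + 0.03399 + 0.003926 + 0.002963 = 0.2022 K/W
Q = ΔT/ΣR = (1140 °C − 35.5 °C)/0.2022 = 5462 W
From the inner boundary to the plaster/concrete interface, ΣR_partial = 0.1953 K/W.
T_interface = T_in − Q·ΣR_partial = 1140 °C − (5462)(0.1953) = 73 °C

T = 73 °C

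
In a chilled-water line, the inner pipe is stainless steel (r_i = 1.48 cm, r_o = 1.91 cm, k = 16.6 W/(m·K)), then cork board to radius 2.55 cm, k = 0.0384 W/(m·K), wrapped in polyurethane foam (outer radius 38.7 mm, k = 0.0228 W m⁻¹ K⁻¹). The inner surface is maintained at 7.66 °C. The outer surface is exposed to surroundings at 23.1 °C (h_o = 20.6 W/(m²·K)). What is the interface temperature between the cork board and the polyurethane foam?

T = 12.0 °C

Treat each layer as a resistance in series:
  R'_stainless steel = ln(0.0191/0.0148)/(2πk) = 0.2551/(2π·16.6) = 0.002445 m·K/W
  R'_cork board = ln(0.0255/0.0191)/(2πk) = 0.2890/(2π·0.0384) = 1.198 m·K/W
  R'_polyurethane foam = ln(0.0387/0.0255)/(2πk) = 0.4172/(2π·0.0228) = 2.912 m·K/W
  R'_conv,out = 1/(2πr h) = 1/(2π·0.0387·20.6) = 0.1996 m·K/W
ΣR = 0.002445 + 1.198 + 2.912 + 0.1996 = 4.312 m·K/W
Q' = ΔT/ΣR = (7.66 °C − 23.1 °C)/4.312 = -3.581 W/m
From the inner boundary to the cork board/polyurethane foam interface, ΣR_partial = 1.200 m·K/W.
T_interface = T_in − Q'·ΣR_partial = 7.66 °C − (-3.581)(1.200) = 12.0 °C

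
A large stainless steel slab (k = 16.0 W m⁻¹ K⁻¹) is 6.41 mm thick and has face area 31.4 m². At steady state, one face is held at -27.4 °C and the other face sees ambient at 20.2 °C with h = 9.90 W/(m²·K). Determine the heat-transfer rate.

Treat each layer as a resistance in series:
  R_stainless steel = L/(kA) = 0.00641/(16.0·31.4) = 1.276×10^-5 K/W
  R_conv,out = 1/(hA) = 1/(9.90·31.4) = 0.003217 K/W
ΣR = 1.276×10^-5 + 0.003217 = 0.003230 K/W
Q = ΔT/ΣR = (-27.4 °C − 20.2 °C)/0.003230 = -14700 W
(Negative Q ⇒ heat flows inward; heat gain = 14700 W.)

Q = 14700 W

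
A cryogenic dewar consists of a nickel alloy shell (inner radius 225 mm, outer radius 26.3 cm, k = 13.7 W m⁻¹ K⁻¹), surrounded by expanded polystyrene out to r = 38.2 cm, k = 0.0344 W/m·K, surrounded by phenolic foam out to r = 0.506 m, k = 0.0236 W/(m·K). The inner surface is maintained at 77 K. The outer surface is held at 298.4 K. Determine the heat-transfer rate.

Q = 45.1 W

Resistance network (inner→outer):
  R_nickel alloy = (1/0.225 − 1/0.263)/(4πk) = 0.6422/(4π·13.7) = 0.003730 K/W
  R_expanded polystyrene = (1/0.263 − 1/0.382)/(4πk) = 1.184/(4π·0.0344) = 2.740 K/W
  R_phenolic foam = (1/0.382 − 1/0.506)/(4πk) = 0.6415/(4π·0.0236) = 2.163 K/W
ΣR = 0.003730 + 2.740 + 2.163 = 4.907 K/W
Q = ΔT/ΣR = (77 K − 298.4 K)/4.907 = -45.1 W
(Negative Q ⇒ heat flows inward; heat gain = 45.1 W.)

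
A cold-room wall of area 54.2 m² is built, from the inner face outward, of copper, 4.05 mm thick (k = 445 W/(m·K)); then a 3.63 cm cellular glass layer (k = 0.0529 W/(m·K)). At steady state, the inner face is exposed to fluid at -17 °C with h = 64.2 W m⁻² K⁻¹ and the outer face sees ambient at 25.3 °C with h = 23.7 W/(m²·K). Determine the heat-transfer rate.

Series thermal resistances, inner to outer:
  R_conv,in = 1/(hA) = 1/(64.2·54.2) = 2.874×10^-4 K/W
  R_copper = L/(kA) = 0.00405/(445·54.2) = 1.679×10^-7 K/W
  R_cellular glass = L/(kA) = 0.0363/(0.0529·54.2) = 0.01266 K/W
  R_conv,out = 1/(hA) = 1/(23.7·54.2) = 7.785×10^-4 K/W
ΣR = 2.874×10^-4 + 1.679×10^-7 + 0.01266 + 7.785×10^-4 = 0.01373 K/W
Q = ΔT/ΣR = (-17 °C − 25.3 °C)/0.01373 = -3080 W
(Negative Q ⇒ heat flows inward; heat gain = 3080 W.)

Q = 3.08 kW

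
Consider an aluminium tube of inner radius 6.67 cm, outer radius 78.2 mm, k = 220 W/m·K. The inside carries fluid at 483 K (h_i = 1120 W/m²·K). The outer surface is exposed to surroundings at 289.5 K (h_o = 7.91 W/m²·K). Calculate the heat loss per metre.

Q' = 746 W/m

Series thermal resistances, inner to outer:
  R'_conv,in = 1/(2πr h) = 1/(2π·0.0667·1120) = 0.002130 m·K/W
  R'_aluminium = ln(0.0782/0.0667)/(2πk) = 0.1591/(2π·220) = 1.151×10^-4 m·K/W
  R'_conv,out = 1/(2πr h) = 1/(2π·0.0782·7.91) = 0.2573 m·K/W
ΣR = 0.002130 + 1.151×10^-4 + 0.2573 = 0.2595 m·K/W
Q' = ΔT/ΣR = (483 K − 289.5 K)/0.2595 = 746 W/m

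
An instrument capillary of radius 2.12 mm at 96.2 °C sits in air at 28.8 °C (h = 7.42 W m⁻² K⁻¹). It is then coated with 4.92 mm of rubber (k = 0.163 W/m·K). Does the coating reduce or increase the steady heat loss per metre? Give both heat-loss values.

increases: 6.66 → 16.0 W/m

Critical radius for a cylinder: r_cr = k/h = 0.0220 m = 2.20 cm.
Outer radius after coating: r₂ = 0.00212 + 0.00492 = 0.00704 m.
Since r₁ < r_cr and r₂ ≤ r_cr, the coating moves toward the maximum at r_cr — heat loss rises.
Bare: R = 1/(2πr₁h) = 10.12 m·K/W; Q = 67.4/10.12 = 6.66 W/m.
Coated: R = R_cond + R_conv = 4.219 m·K/W; Q = 67.4/4.219 = 16.0 W/m.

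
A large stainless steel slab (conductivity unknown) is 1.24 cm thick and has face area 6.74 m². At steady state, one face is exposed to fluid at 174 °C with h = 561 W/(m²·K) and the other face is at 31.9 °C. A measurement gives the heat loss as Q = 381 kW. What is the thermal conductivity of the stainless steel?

k = 17.0 W/m·K

ΣR = ΔT/Q = |174 − 31.9|/3.81×10^5 = 3.730×10^-4 K/W
Known resistances:
  R_conv,in = 1/(hA) = 1/(561·6.74) = 2.645×10^-4 K/W
R_stainless steel = ΣR − ΣR_known = 3.730×10^-4 − 2.645×10^-4 = 1.085×10^-4 K/W
L/(kA) = 1.085×10^-4 ⇒ k = 0.0124/(1.085×10^-4·6.74) = 17.0 W/m·K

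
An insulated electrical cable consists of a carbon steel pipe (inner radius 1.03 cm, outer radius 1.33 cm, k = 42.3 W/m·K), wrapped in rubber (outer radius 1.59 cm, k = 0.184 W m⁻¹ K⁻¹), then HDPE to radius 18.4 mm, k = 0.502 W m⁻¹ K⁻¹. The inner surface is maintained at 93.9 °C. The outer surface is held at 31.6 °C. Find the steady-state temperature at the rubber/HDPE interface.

T = 45.9 °C

Series thermal resistances, inner to outer:
  R'_carbon steel = ln(0.0133/0.0103)/(2πk) = 0.2556/(2π·42.3) = 9.618×10^-4 m·K/W
  R'_rubber = ln(0.0159/0.0133)/(2πk) = 0.1786/(2π·0.184) = 0.1544 m·K/W
  R'_HDPE = ln(0.0184/0.0159)/(2πk) = 0.1460/(2π·0.502) = 0.04630 m·K/W
ΣR = 9.618×10^-4 + 0.1544 + 0.04630 = 0.2017 m·K/W
Q' = ΔT/ΣR = (93.9 °C − 31.6 °C)/0.2017 = 308.9 W/m
From the inner boundary to the rubber/HDPE interface, ΣR_partial = 0.1554 m·K/W.
T_interface = T_in − Q'·ΣR_partial = 93.9 °C − (308.9)(0.1554) = 45.9 °C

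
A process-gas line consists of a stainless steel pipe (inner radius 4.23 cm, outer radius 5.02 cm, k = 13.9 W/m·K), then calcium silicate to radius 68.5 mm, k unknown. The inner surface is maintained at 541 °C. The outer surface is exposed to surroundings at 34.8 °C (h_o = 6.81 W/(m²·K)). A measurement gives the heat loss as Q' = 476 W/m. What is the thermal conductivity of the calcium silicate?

k = 0.0687 W/m·K

ΣR = ΔT/Q' = |541 − 34.8|/476 = 1.063 m·K/W
Known resistances:
  R'_stainless steel = ln(0.0502/0.0423)/(2πk) = 0.1712/(2π·13.9) = 0.001961 m·K/W
  R'_conv,out = 1/(2πr h) = 1/(2π·0.0685·6.81) = 0.3412 m·K/W
R_calcium silicate = ΣR − ΣR_known = 1.063 − 0.3432 = 0.7198 m·K/W
ln(r₂/r₁)/(2πk) = 0.7198 ⇒ k = 0.3108/(2π·0.7198) = 0.0687 W/m·K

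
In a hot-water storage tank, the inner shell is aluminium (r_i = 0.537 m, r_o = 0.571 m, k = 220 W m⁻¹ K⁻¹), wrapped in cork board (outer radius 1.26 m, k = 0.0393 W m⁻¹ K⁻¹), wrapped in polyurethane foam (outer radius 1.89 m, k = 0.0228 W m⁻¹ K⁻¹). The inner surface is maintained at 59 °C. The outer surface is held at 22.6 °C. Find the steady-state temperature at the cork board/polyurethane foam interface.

T = 34.3 °C

Treat each layer as a resistance in series:
  R_aluminium = (1/0.537 − 1/0.571)/(4πk) = 0.1109/(4π·220) = 4.011×10^-5 K/W
  R_cork board = (1/0.571 − 1/1.26)/(4πk) = 0.9577/(4π·0.0393) = 1.939 K/W
  R_polyurethane foam = (1/1.26 − 1/1.89)/(4πk) = 0.2646/(4π·0.0228) = 0.9233 K/W
ΣR = 4.011×10^-5 + 1.939 + 0.9233 = 2.862 K/W
Q = ΔT/ΣR = (59 °C − 22.6 °C)/2.862 = 12.72 W
From the inner boundary to the cork board/polyurethane foam interface, ΣR_partial = 1.939 K/W.
T_interface = T_in − Q·ΣR_partial = 59 °C − (12.72)(1.939) = 34.3 °C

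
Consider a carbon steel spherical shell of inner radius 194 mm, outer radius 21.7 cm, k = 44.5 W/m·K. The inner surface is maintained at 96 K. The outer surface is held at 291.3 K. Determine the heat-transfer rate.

Q = 4πk·ΔT/(1/r₁ − 1/r₂) = 4π × 44.5 × 195.3 / (1/0.194 − 1/0.217) = 2.00×10^5 W

Q = 200 kW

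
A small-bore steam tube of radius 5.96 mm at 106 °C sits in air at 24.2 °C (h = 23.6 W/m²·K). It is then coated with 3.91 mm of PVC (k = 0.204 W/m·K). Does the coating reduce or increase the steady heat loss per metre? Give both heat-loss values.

Critical radius for a cylinder: r_cr = k/h = 0.00864 m = 0.864 cm.
Outer radius after coating: r₂ = 0.00596 + 0.00391 = 0.00987 m.
r₁ < r_cr < r₂: heat loss rises to a maximum at r_cr then falls. Whether the coating helps depends on whether Q(r₂) has dropped back below Q(r₁).
Bare: R = 1/(2πr₁h) = 1.132 m·K/W; Q = 81.8/1.132 = 72.3 W/m.
Coated: R = R_cond + R_conv = 1.077 m·K/W; Q = 81.8/1.077 = 76.0 W/m.

increases: 72.3 → 76.0 W/m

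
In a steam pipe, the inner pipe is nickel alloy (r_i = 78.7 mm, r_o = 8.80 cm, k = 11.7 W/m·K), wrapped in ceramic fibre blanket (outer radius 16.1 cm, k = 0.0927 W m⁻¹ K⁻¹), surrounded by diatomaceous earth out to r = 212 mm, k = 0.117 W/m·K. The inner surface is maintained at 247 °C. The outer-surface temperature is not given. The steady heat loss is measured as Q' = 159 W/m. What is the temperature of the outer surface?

Sum the resistances:
  R'_nickel alloy = ln(0.0880/0.0787)/(2πk) = 0.1117/(2π·11.7) = 0.001519 m·K/W
  R'_ceramic fibre blanket = ln(0.161/0.0880)/(2πk) = 0.6041/(2π·0.0927) = 1.037 m·K/W
  R'_diatomaceous earth = ln(0.212/0.161)/(2πk) = 0.2752/(2π·0.117) = 0.3743 m·K/W
ΣR = 1.413 m·K/W
ΔT = Q'·ΣR = 159 × 1.413 = 224.7 K
Heat flows outward, so T_out = T_in − ΔT = 247 − 224.7 = 22.3 °C

T_out = 22.3 °C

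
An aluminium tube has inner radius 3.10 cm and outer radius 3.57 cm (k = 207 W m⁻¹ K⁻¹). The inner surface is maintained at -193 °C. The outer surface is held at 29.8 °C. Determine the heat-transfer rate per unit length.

Q' = 2πk·ΔT/ln(r₂/r₁) = 2π × 207 × 222.8 / ln(0.0357/0.0310) = 2.05×10^6 W/m

Q' = 2.05×10^6 W/m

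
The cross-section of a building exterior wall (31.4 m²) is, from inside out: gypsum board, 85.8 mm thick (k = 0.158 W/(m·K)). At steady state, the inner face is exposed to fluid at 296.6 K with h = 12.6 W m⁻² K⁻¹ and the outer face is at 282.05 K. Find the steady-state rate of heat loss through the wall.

Q = 734 W

Resistance network (inner→outer):
  R_conv,in = 1/(hA) = 1/(12.6·31.4) = 0.002528 K/W
  R_gypsum board = L/(kA) = 0.0858/(0.158·31.4) = 0.01729 K/W
ΣR = 0.002528 + 0.01729 = 0.01982 K/W
Q = ΔT/ΣR = (296.6 K − 282.05 K)/0.01982 = 734 W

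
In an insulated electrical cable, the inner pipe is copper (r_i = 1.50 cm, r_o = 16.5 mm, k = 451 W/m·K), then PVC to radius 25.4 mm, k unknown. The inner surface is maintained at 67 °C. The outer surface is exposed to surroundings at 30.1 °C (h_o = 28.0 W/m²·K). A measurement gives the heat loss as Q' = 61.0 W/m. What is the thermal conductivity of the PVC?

ΣR = ΔT/Q' = |67 − 30.1|/61.0 = 0.6049 m·K/W
Known resistances:
  R'_copper = ln(0.0165/0.0150)/(2πk) = 0.09531/(2π·451) = 3.363×10^-5 m·K/W
  R'_conv,out = 1/(2πr h) = 1/(2π·0.0254·28.0) = 0.2238 m·K/W
R_PVC = ΣR − ΣR_known = 0.6049 − 0.2238 = 0.3811 m·K/W
ln(r₂/r₁)/(2πk) = 0.3811 ⇒ k = 0.4314/(2π·0.3811) = 0.180 W/m·K

k = 0.180 W/m·K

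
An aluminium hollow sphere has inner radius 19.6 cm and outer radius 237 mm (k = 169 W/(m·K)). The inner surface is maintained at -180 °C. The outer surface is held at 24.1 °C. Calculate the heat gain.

Q = 4πk·ΔT/(1/r₁ − 1/r₂) = 4π × 169 × 204.1 / (1/0.196 − 1/0.237) = 4.91×10^5 W

Q = 491 kW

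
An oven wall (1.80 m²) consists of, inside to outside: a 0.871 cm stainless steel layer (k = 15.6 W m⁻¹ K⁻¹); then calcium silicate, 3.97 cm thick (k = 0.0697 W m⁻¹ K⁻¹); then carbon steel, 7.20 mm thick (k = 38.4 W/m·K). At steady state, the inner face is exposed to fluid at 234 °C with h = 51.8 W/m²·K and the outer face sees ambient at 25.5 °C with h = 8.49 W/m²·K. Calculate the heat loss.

Treat each layer as a resistance in series:
  R_conv,in = 1/(hA) = 1/(51.8·1.80) = 0.01073 K/W
  R_stainless steel = L/(kA) = 0.00871/(15.6·1.80) = 3.102×10^-4 K/W
  R_calcium silicate = L/(kA) = 0.0397/(0.0697·1.80) = 0.3164 K/W
  R_carbon steel = L/(kA) = 0.00720/(38.4·1.80) = 1.042×10^-4 K/W
  R_conv,out = 1/(hA) = 1/(8.49·1.80) = 0.06544 K/W
ΣR = 0.01073 + 3.102×10^-4 + 0.3164 + 1.042×10^-4 + 0.06544 = 0.3930 K/W
Q = ΔT/ΣR = (234 °C − 25.5 °C)/0.3930 = 531 W

Q = 531 W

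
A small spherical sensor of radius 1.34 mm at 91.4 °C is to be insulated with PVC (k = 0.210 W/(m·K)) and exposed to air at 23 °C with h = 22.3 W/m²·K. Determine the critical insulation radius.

For a sphere, r_cr = 2k_ins/h = 2·0.210/22.3 = 0.0188 m = 1.88 cm

r_cr = 1.88 cm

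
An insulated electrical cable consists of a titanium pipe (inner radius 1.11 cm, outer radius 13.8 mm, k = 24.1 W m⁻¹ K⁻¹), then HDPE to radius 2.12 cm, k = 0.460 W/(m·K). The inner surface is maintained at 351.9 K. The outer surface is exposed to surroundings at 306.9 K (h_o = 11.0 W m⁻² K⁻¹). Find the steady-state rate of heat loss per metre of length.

Treat each layer as a resistance in series:
  R'_titanium = ln(0.0138/0.0111)/(2πk) = 0.2177/(2π·24.1) = 0.001438 m·K/W
  R'_HDPE = ln(0.0212/0.0138)/(2πk) = 0.4293/(2π·0.460) = 0.1485 m·K/W
  R'_conv,out = 1/(2πr h) = 1/(2π·0.0212·11.0) = 0.6825 m·K/W
ΣR = 0.001438 + 0.1485 + 0.6825 = 0.8324 m·K/W
Q' = ΔT/ΣR = (351.9 K − 306.9 K)/0.8324 = 54.1 W/m

Q' = 54.1 W/m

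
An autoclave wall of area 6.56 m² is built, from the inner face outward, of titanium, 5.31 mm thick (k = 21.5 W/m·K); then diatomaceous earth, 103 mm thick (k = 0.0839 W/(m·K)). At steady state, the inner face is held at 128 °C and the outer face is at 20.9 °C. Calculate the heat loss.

Treat each layer as a resistance in series:
  R_titanium = L/(kA) = 0.00531/(21.5·6.56) = 3.765×10^-5 K/W
  R_diatomaceous earth = L/(kA) = 0.103/(0.0839·6.56) = 0.1871 K/W
ΣR = 3.765×10^-5 + 0.1871 = 0.1871 K/W
Q = ΔT/ΣR = (128 °C − 20.9 °C)/0.1871 = 572 W

Q = 572 W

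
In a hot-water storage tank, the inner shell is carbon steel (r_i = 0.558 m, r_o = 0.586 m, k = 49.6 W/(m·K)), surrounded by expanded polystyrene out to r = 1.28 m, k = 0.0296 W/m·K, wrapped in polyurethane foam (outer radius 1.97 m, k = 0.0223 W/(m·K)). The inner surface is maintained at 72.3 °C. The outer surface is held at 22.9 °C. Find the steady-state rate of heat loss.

Treat each layer as a resistance in series:
  R_carbon steel = (1/0.558 − 1/0.586)/(4πk) = 0.08563/(4π·49.6) = 1.374×10^-4 K/W
  R_expanded polystyrene = (1/0.586 − 1/1.28)/(4πk) = 0.9252/(4π·0.0296) = 2.487 K/W
  R_polyurethane foam = (1/1.28 − 1/1.97)/(4πk) = 0.2736/(4π·0.0223) = 0.9765 K/W
ΣR = 1.374×10^-4 + 2.487 + 0.9765 = 3.464 K/W
Q = ΔT/ΣR = (72.3 °C − 22.9 °C)/3.464 = 14.3 W

Q = 14.3 W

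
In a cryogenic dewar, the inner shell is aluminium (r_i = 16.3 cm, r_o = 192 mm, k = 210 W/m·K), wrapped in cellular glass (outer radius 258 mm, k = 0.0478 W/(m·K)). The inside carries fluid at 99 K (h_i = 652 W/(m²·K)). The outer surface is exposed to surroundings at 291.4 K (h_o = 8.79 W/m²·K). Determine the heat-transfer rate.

Q = 81.6 W

Resistance network (inner→outer):
  R_conv,in = 1/(4πr²h) = 1/(4π·0.163²·652) = 0.004594 K/W
  R_aluminium = (1/0.163 − 1/0.192)/(4πk) = 0.9266/(4π·210) = 3.511×10^-4 K/W
  R_cellular glass = (1/0.192 − 1/0.258)/(4πk) = 1.332/(4π·0.0478) = 2.218 K/W
  R_conv,out = 1/(4πr²h) = 1/(4π·0.258²·8.79) = 0.1360 K/W
ΣR = 0.004594 + 3.511×10^-4 + 2.218 + 0.1360 = 2.359 K/W
Q = ΔT/ΣR = (99 K − 291.4 K)/2.359 = -81.6 W
(Negative Q ⇒ heat flows inward; heat gain = 81.6 W.)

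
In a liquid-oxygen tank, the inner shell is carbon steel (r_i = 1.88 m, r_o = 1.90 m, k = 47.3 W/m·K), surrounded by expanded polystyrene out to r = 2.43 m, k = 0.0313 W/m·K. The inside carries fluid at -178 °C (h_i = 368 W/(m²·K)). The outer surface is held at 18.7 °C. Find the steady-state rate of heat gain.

Q = 674 W

Series thermal resistances, inner to outer:
  R_conv,in = 1/(4πr²h) = 1/(4π·1.88²·368) = 6.118×10^-5 K/W
  R_carbon steel = (1/1.88 − 1/1.90)/(4πk) = 0.005599/(4π·47.3) = 9.420×10^-6 K/W
  R_expanded polystyrene = (1/1.90 − 1/2.43)/(4πk) = 0.1148/(4π·0.0313) = 0.2919 K/W
ΣR = 6.118×10^-5 + 9.420×10^-6 + 0.2919 = 0.2920 K/W
Q = ΔT/ΣR = (-178 °C − 18.7 °C)/0.2920 = -674 W
(Negative Q ⇒ heat flows inward; heat gain = 674 W.)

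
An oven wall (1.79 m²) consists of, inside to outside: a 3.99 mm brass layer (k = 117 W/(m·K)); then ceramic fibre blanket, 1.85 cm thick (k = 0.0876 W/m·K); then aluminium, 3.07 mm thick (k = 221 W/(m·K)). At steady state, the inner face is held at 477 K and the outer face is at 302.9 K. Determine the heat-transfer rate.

Treat each layer as a resistance in series:
  R_brass = L/(kA) = 0.00399/(117·1.79) = 1.905×10^-5 K/W
  R_ceramic fibre blanket = L/(kA) = 0.0185/(0.0876·1.79) = 0.1180 K/W
  R_aluminium = L/(kA) = 0.00307/(221·1.79) = 7.761×10^-6 K/W
ΣR = 1.905×10^-5 + 0.1180 + 7.761×10^-6 = 0.1180 K/W
Q = ΔT/ΣR = (477 K − 302.9 K)/0.1180 = 1480 W

Q = 1480 W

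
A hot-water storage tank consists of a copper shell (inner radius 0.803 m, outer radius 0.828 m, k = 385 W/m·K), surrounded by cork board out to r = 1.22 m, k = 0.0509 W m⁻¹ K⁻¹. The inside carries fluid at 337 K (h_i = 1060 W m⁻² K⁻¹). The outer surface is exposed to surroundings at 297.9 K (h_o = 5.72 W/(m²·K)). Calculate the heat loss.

Resistance network (inner→outer):
  R_conv,in = 1/(4πr²h) = 1/(4π·0.803²·1060) = 1.164×10^-4 K/W
  R_copper = (1/0.803 − 1/0.828)/(4πk) = 0.03760/(4π·385) = 7.772×10^-6 K/W
  R_cork board = (1/0.828 − 1/1.22)/(4πk) = 0.3881/(4π·0.0509) = 0.6067 K/W
  R_conv,out = 1/(4πr²h) = 1/(4π·1.22²·5.72) = 0.009347 K/W
ΣR = 1.164×10^-4 + 7.772×10^-6 + 0.6067 + 0.009347 = 0.6162 K/W
Q = ΔT/ΣR = (337 K − 297.9 K)/0.6162 = 63.5 W

Q = 63.5 W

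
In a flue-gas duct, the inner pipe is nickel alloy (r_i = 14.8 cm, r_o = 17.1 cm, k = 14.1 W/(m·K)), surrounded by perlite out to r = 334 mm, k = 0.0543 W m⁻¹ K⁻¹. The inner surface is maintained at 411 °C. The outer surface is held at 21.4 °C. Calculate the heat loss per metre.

Resistance network (inner→outer):
  R'_nickel alloy = ln(0.171/0.148)/(2πk) = 0.1445/(2π·14.1) = 0.001631 m·K/W
  R'_perlite = ln(0.334/0.171)/(2πk) = 0.6695/(2π·0.0543) = 1.962 m·K/W
ΣR = 0.001631 + 1.962 = 1.964 m·K/W
Q' = ΔT/ΣR = (411 °C − 21.4 °C)/1.964 = 198 W/m

Q' = 198 W/m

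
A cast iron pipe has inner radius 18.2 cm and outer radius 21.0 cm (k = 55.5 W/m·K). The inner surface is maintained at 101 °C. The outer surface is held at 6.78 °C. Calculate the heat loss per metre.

Q' = 230 kW/m

Q' = 2πk·ΔT/ln(r₂/r₁) = 2π × 55.5 × 94.22 / ln(0.210/0.182) = 2.30×10^5 W/m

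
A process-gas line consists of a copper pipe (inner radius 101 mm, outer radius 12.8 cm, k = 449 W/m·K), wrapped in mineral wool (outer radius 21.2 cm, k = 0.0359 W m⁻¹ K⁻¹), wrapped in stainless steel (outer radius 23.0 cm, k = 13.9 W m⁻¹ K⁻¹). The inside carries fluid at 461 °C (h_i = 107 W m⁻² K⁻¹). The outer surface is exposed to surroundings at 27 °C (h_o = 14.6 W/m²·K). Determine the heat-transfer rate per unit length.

Q' = 189 W/m

Resistance network (inner→outer):
  R'_conv,in = 1/(2πr h) = 1/(2π·0.101·107) = 0.01473 m·K/W
  R'_copper = ln(0.128/0.101)/(2πk) = 0.2369/(2π·449) = 8.398×10^-5 m·K/W
  R'_mineral wool = ln(0.212/0.128)/(2πk) = 0.5046/(2π·0.0359) = 2.237 m·K/W
  R'_stainless steel = ln(0.230/0.212)/(2πk) = 0.08149/(2π·13.9) = 9.331×10^-4 m·K/W
  R'_conv,out = 1/(2πr h) = 1/(2π·0.230·14.6) = 0.04740 m·K/W
ΣR = 0.01473 + 8.398×10^-5 + 2.237 + 9.331×10^-4 + 0.04740 = 2.300 m·K/W
Q' = ΔT/ΣR = (461 °C − 27 °C)/2.300 = 189 W/m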